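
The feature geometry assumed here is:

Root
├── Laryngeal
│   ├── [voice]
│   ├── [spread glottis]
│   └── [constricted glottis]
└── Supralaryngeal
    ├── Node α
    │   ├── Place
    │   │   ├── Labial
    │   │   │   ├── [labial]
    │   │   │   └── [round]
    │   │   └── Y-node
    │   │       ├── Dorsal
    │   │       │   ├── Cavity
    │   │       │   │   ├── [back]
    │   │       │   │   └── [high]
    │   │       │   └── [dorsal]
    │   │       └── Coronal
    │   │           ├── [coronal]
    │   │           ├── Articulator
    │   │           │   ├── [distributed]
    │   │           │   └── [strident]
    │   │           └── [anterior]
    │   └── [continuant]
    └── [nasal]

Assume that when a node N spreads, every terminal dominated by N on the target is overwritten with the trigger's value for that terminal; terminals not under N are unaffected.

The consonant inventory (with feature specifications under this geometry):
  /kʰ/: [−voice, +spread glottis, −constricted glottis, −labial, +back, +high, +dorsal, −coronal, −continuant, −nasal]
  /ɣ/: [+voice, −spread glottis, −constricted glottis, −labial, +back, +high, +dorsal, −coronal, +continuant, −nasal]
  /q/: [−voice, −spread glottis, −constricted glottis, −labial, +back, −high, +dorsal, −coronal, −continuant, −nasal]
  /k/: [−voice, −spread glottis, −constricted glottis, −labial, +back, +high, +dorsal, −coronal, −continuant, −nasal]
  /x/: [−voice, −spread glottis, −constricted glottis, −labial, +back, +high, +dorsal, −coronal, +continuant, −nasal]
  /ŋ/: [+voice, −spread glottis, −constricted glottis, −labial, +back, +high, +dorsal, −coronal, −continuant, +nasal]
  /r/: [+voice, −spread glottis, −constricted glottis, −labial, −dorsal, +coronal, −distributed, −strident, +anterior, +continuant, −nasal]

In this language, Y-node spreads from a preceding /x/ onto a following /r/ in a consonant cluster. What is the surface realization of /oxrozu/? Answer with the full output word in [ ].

[oxɣozu]

Y-node immediately or transitively dominates [back], [high], [dorsal], [coronal], [distributed], [strident], [anterior].
Spreading Y-node from /x/ onto /r/ replaces those values with /x/'s: [+back], [+high], [+dorsal], [−coronal]. Features outside Y-node ([voice], [spread glottis], [constricted glottis], …) stay as in /r/.
Among the inventory, only /ɣ/ has exactly this specification, giving the surface form [oxɣozu].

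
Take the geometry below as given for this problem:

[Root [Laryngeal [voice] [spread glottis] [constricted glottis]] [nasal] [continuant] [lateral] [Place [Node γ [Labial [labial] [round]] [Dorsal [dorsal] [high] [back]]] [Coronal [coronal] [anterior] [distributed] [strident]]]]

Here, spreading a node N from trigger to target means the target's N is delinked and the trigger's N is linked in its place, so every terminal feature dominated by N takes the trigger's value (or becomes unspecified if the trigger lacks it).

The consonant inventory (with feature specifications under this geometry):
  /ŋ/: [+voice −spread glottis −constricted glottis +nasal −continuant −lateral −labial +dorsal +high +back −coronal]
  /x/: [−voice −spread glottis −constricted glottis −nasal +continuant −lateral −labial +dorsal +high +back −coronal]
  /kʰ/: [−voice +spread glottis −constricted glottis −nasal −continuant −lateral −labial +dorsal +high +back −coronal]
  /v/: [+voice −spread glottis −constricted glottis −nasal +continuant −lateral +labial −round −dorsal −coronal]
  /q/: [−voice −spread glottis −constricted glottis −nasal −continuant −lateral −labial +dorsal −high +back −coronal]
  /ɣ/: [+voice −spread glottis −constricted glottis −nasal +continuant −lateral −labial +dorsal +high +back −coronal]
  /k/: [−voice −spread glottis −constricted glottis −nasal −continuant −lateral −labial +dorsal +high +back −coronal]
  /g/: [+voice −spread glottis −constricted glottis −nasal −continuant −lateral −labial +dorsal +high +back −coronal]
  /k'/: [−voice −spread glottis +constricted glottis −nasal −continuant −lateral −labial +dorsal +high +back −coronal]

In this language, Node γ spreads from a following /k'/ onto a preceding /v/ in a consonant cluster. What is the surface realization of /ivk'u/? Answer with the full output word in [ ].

[iɣk'u]

Node γ immediately or transitively dominates [labial], [round], [dorsal], [high], [back].
After delinking /v/'s Node γ and linking /k'/'s, the affected terminals become [−labial], [+dorsal], [+high], [+back]; [voice], [spread glottis], [constricted glottis], … (outside Node γ) are retained from /v/.
Among the inventory, only /ɣ/ has exactly this specification, giving the surface form [iɣk'u].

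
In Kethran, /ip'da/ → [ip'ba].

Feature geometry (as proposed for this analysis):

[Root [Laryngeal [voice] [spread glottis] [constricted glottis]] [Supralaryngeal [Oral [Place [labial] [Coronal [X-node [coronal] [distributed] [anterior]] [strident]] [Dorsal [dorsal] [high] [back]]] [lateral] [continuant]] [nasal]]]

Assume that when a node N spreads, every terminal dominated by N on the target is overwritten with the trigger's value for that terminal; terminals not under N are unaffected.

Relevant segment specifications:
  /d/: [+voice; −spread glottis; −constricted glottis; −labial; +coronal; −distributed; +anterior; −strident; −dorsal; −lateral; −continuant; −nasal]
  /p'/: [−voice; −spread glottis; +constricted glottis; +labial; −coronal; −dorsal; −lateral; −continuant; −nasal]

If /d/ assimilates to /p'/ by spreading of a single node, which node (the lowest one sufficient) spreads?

Place

Comparing /d/ with its surface form [b], the features that change are [labial], [coronal], [anterior], [distributed], [strident].
These terminals are all dominated by Place, and no proper subconstituent of Place covers them all; Place is their lowest common ancestor.
Spreading Place from /p'/ overwrites each of those terminals with /p'/'s values, yielding exactly [b].
[constricted glottis], [voice] stay as in /d/ although /p'/ differs there, so no node dominating them spread; among the remaining candidates Place is the lowest that derives the output.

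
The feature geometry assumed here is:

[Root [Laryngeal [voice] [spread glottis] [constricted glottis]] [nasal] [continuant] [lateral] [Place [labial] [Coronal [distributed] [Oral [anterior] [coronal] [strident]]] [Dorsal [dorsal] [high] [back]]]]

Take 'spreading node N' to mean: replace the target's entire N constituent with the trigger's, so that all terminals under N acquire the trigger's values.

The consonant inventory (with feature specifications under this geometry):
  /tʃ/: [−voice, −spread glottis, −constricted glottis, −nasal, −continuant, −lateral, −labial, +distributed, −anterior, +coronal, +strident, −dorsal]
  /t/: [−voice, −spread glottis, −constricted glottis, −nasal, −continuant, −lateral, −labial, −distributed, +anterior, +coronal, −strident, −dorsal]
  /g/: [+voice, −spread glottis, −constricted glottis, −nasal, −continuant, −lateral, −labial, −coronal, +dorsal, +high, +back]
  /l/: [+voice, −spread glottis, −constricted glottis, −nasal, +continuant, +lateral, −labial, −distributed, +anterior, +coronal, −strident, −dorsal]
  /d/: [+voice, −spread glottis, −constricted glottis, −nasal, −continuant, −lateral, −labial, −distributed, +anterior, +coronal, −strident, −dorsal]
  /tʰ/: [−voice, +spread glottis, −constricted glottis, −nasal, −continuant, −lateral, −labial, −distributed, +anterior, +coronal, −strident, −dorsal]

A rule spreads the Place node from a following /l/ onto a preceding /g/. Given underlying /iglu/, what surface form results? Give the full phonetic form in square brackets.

Place immediately or transitively dominates [labial], [distributed], [anterior], [coronal], [strident], [dorsal], [high], [back].
The target acquires /l/'s values for everything under Place — [−labial], [−distributed], [+anterior], [+coronal], [−strident], [−dorsal] — while keeping its own [voice], [spread glottis], [constricted glottis], ….
Among the inventory, only /d/ has exactly this specification, giving the surface form [idlu].

[idlu]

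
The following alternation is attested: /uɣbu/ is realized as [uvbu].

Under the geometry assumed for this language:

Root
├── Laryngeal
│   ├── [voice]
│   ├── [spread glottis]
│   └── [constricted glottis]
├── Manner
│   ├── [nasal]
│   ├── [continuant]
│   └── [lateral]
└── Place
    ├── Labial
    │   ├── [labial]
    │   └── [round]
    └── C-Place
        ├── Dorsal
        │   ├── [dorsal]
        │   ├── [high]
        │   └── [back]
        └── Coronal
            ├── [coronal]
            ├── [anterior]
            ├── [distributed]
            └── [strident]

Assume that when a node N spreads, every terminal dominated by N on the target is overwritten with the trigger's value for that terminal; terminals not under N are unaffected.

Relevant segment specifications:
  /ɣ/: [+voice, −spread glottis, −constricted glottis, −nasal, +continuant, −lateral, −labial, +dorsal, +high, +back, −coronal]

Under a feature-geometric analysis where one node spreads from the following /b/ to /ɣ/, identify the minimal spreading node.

Place

The alternation /ɣ/ → [v] changes [labial], [round], [dorsal], [high], [back] and nothing else.
In this geometry the lowest node dominating all of them is Place: every daughter of Place dominates only a proper subset, so no lower node suffices.
If Place spreads, every terminal under it takes /b/'s value, producing [v] as observed.
Since [continuant] is preserved even though /b/ disagrees there, no node above Place spread.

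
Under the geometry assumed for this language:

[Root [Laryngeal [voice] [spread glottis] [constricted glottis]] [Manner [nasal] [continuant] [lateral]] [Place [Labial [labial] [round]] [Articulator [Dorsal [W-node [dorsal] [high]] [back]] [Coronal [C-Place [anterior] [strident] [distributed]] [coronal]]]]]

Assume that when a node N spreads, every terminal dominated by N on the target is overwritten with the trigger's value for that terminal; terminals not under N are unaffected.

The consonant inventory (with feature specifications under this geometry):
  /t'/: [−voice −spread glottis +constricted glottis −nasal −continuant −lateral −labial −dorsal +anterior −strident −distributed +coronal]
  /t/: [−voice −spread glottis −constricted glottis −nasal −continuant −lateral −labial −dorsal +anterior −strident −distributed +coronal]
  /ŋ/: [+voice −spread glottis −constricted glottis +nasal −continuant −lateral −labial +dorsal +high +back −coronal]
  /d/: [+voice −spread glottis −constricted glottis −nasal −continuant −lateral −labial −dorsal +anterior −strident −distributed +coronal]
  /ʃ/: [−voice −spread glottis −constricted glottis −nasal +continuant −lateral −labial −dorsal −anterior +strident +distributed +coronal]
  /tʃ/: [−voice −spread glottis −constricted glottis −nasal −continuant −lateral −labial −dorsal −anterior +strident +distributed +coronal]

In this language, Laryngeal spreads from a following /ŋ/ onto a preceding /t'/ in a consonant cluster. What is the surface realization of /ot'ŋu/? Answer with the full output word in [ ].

The Laryngeal node dominates the terminals [voice], [spread glottis], [constricted glottis].
The target acquires /ŋ/'s values for everything under Laryngeal — [+voice], [−spread glottis], [−constricted glottis] — while keeping its own [nasal], [continuant], [lateral], ….
The resulting bundle matches /d/ in the inventory; substituting it for /t'/ gives [odŋu].

[odŋu]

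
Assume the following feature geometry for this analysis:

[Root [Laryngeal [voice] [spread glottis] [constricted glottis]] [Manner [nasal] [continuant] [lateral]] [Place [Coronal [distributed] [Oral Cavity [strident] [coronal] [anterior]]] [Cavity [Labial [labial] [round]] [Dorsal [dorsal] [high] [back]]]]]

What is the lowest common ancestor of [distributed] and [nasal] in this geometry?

[distributed] is immediately dominated by Coronal.
[nasal] is immediately dominated by Manner.
The listed terminals split across distinct daughters of Root, so Root itself is the smallest node containing them all.

Root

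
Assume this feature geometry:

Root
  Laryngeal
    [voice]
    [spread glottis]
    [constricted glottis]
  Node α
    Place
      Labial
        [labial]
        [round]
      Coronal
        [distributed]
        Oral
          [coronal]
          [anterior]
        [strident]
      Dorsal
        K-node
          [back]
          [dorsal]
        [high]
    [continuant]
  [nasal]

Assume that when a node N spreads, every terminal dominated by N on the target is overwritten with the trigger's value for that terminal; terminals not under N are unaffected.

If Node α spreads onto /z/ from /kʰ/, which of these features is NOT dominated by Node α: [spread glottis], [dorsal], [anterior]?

The terminals dominated by Node α are [labial], [round], [distributed], [coronal], [anterior], [strident], [back], [dorsal], [high], [continuant].
[anterior], [dorsal] all lie under Node α, so they are overwritten when Node α spreads.
But [spread glottis] is a dependent of Laryngeal, outside Node α; it is therefore untouched by the spreading.

[spread glottis]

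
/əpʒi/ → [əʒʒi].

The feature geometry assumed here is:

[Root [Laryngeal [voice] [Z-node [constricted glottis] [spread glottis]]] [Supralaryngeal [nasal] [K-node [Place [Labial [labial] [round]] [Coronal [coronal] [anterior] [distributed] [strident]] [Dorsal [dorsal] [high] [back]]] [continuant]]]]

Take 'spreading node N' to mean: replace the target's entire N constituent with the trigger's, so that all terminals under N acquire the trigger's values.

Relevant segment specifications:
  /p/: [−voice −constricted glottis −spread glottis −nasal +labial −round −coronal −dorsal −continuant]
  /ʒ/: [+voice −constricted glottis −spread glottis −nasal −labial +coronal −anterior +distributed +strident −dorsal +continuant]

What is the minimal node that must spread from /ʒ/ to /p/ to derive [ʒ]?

Feature comparison: [voice], [continuant], [labial], [round], [coronal], [anterior], [distributed], [strident] differ between /p/ and [ʒ]; the remaining terminals match.
Tracing each changed feature up the tree, the paths first meet at Root; any lower node misses at least one of them.
Delinking /p/'s Root and associating /ʒ/'s Root gives precisely the feature bundle of [ʒ].

Root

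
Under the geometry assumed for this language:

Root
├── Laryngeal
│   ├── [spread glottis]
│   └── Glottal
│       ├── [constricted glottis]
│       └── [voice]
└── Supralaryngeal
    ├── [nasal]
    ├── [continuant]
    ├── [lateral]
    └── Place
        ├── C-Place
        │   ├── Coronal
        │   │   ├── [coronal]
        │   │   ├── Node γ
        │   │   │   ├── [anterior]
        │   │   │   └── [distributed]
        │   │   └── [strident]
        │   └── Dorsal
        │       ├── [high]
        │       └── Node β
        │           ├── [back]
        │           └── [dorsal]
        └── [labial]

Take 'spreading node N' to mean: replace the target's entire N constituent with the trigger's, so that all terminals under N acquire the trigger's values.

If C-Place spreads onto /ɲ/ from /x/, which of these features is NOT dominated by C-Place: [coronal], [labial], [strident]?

[labial]

C-Place dominates exactly [coronal], [anterior], [distributed], [strident], [high], [back], [dorsal].
[coronal], [strident] all lie under C-Place, so they are overwritten when C-Place spreads.
[labial] is not within the C-Place subtree (it hangs from Place), so /ɲ/'s [labial] value survives.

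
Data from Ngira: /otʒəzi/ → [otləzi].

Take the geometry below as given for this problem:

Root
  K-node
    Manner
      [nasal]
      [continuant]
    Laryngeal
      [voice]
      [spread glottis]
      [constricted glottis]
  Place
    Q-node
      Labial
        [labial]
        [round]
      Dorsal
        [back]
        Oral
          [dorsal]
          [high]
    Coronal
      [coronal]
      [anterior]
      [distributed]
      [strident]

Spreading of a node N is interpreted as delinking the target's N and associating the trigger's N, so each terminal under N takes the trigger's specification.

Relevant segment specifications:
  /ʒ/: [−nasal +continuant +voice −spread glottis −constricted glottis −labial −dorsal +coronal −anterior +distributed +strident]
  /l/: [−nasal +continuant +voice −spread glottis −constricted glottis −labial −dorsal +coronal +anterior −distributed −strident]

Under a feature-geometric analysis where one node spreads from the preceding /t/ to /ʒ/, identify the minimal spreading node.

Comparing /ʒ/ with its surface form [l], the features that change are [anterior], [distributed], [strident].
The smallest constituent containing every changed terminal is Coronal — each of its daughters lacks at least one of the affected features.
If Coronal spreads, every terminal under it takes /t/'s value, producing [l] as observed.
[continuant], [voice] stay as in /ʒ/ although /t/ differs there, so no node dominating them spread; among the remaining candidates Coronal is the lowest that derives the output.

Coronal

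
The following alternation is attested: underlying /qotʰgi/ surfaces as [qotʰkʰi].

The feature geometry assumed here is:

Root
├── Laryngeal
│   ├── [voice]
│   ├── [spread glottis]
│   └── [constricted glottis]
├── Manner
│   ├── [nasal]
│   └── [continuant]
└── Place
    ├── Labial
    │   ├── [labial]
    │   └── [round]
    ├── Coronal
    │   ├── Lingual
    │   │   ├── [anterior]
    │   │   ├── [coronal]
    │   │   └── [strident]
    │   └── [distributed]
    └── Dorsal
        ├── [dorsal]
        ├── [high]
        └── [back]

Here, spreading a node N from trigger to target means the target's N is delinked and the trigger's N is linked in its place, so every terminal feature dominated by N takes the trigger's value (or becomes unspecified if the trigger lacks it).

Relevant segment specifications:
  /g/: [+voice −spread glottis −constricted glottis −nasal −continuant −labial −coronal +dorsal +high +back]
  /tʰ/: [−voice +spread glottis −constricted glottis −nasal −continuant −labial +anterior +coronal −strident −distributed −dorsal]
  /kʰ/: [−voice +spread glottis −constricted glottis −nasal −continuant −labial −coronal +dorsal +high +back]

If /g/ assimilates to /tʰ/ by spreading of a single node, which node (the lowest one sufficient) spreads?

/g/ and [kʰ] differ in [voice], [spread glottis]; every other specified feature is identical.
These terminals are all dominated by Laryngeal, and no proper subconstituent of Laryngeal covers them all; Laryngeal is their lowest common ancestor.
Spreading Laryngeal from /tʰ/ overwrites each of those terminals with /tʰ/'s values, yielding exactly [kʰ].
[dorsal], [coronal] — on which /tʰ/ differs from /g/ — are unchanged, so Root cannot have spread; the constituent is no larger than Laryngeal.

Laryngeal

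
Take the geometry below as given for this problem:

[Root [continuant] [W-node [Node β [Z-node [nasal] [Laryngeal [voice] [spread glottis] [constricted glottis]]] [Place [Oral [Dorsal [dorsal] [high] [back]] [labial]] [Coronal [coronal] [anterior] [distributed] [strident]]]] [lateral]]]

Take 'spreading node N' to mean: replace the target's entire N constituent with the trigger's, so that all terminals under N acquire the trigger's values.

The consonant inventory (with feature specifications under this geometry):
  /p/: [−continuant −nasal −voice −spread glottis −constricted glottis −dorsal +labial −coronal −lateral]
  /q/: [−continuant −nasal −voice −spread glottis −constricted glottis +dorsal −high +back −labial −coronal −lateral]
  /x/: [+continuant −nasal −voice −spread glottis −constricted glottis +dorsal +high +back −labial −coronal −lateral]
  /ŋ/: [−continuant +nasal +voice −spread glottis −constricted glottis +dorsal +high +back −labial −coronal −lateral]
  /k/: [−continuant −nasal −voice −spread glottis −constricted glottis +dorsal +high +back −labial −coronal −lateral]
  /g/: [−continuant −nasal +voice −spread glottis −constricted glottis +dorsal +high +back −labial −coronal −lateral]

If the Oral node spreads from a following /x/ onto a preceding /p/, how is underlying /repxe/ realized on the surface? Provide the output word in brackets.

The Oral node dominates the terminals [dorsal], [high], [back], [labial].
Spreading Oral from /x/ onto /p/ replaces those values with /x/'s: [+dorsal], [+high], [+back], [−labial]. Features outside Oral ([continuant], [nasal], [voice], …) stay as in /p/.
The resulting bundle matches /k/ in the inventory; substituting it for /p/ gives [rekxe].

[rekxe]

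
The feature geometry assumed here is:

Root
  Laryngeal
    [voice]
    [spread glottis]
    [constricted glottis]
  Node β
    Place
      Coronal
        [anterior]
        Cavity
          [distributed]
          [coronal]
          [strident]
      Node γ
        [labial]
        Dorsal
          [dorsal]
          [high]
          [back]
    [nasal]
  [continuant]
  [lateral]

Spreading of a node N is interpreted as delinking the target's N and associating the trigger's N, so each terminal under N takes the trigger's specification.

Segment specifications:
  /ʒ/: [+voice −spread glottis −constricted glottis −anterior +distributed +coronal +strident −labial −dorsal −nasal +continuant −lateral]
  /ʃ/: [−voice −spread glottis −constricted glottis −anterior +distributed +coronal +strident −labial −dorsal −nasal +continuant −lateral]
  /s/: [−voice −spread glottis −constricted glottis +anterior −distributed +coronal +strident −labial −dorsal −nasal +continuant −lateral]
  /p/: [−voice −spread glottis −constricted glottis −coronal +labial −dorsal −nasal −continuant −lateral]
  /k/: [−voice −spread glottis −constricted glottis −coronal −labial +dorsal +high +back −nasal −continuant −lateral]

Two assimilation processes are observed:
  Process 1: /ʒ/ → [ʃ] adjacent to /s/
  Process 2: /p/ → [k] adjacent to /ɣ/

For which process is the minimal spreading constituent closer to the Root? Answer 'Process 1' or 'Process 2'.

In Process 1, [voice] changes, so the minimal spreading node is [voice] at depth 2.
In Process 2, [labial], [dorsal], [high], [back] change, so the minimal spreading node is Node γ at depth 3.
[voice] (depth 2) sits above Node γ (depth 3), making Process 1 the one with the higher spreading node.

Process 1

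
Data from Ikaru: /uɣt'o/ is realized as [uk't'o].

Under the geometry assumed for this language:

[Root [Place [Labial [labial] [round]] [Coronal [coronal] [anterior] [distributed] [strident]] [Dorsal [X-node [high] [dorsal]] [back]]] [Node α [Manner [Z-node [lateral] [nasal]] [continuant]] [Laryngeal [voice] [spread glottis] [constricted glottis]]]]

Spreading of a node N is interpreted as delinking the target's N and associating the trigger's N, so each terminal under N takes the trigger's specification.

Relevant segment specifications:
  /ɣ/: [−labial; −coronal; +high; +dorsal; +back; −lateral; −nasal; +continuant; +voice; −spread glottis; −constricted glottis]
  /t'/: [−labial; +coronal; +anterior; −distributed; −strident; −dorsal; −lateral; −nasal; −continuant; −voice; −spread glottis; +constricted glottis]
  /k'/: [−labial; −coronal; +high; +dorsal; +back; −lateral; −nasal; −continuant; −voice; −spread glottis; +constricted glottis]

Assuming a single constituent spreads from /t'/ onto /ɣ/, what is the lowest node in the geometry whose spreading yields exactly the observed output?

Feature comparison: [voice], [constricted glottis], [continuant] differ between /ɣ/ and [k']; the remaining terminals match.
Tracing each changed feature up the tree, the paths first meet at Node α; any lower node misses at least one of them.
Spreading Node α from /t'/ overwrites each of those terminals with /t'/'s values, yielding exactly [k'].
[coronal], [dorsal] — on which /t'/ differs from /ɣ/ — are unchanged, so Root cannot have spread; the constituent is no larger than Node α.

Node α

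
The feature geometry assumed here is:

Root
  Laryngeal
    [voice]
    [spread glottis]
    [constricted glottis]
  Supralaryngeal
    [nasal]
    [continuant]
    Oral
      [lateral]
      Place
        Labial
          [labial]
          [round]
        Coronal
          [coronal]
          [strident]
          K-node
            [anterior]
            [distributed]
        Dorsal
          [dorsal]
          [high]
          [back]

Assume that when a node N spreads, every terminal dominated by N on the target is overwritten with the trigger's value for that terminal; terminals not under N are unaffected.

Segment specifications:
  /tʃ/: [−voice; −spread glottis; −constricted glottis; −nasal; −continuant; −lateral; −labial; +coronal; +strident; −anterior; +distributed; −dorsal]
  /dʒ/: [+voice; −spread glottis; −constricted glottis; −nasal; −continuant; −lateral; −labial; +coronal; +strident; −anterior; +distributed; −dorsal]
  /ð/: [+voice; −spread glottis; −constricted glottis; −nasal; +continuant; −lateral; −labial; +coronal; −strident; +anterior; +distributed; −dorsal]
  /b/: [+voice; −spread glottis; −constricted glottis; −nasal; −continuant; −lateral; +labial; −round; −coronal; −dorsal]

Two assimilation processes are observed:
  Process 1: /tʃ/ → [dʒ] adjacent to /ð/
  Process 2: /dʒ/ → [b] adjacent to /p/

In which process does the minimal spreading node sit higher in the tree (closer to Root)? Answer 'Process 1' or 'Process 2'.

Process 1

Process 1 alters [voice]; the lowest dominating node is [voice] (depth 2 from Root).
Process 2: the features that change are [labial], [round], [coronal], [anterior], [distributed], [strident]; the minimal node is Place (depth 3).
[voice] is closer to Root than Place, so Process 1 spreads the higher node.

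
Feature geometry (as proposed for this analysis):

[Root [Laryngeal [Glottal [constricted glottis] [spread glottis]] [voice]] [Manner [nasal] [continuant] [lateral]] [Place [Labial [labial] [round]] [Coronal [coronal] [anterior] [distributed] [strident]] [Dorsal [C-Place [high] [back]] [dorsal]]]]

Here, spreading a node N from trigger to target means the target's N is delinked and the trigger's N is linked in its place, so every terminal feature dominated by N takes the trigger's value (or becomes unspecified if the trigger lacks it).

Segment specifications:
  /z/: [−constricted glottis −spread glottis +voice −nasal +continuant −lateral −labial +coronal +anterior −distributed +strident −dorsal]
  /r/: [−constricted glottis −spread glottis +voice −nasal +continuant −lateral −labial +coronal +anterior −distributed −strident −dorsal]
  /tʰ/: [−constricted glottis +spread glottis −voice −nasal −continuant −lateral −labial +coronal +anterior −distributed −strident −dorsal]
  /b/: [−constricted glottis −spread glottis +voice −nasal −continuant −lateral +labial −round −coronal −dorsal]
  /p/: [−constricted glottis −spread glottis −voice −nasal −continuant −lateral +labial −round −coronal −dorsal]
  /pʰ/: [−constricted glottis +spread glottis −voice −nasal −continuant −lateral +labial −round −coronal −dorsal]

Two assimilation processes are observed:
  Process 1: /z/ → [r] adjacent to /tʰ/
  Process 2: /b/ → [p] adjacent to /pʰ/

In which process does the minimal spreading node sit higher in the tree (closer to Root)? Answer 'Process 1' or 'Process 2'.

Process 2

Process 1: the feature that changes is [strident]; the minimal node is [strident] (depth 3).
Process 2 alters [voice]; the lowest dominating node is [voice] (depth 2 from Root).
Depth 2 < depth 3; Process 2 involves the structurally higher constituent [voice].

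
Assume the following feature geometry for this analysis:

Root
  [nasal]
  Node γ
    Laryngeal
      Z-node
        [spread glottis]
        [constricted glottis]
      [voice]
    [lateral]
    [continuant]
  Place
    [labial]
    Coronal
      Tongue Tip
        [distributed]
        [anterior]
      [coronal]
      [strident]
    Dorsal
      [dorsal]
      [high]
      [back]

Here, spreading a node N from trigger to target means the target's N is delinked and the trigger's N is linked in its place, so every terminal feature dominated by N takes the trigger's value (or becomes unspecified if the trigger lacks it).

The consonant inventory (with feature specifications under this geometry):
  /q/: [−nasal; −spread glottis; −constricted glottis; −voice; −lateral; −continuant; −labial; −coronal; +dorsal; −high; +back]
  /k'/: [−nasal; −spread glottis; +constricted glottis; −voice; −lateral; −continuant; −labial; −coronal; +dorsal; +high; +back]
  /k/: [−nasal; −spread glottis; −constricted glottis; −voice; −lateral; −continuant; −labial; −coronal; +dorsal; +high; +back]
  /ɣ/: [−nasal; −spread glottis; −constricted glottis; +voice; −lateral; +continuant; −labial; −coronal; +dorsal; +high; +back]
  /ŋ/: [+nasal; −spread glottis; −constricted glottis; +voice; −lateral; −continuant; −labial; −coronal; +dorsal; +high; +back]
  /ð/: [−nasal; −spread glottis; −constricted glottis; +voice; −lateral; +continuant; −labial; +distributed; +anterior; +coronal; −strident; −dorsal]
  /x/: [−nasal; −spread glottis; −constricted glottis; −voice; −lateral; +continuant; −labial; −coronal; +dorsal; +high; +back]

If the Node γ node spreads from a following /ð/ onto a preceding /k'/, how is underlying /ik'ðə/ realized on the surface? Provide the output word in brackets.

Terminals under Node γ in this geometry: [spread glottis], [constricted glottis], [voice], [lateral], [continuant].
The target acquires /ð/'s values for everything under Node γ — [−spread glottis], [−constricted glottis], [+voice], [−lateral], [+continuant] — while keeping its own [nasal], [labial], [coronal], ….
Among the inventory, only /ɣ/ has exactly this specification, giving the surface form [iɣðə].

[iɣðə]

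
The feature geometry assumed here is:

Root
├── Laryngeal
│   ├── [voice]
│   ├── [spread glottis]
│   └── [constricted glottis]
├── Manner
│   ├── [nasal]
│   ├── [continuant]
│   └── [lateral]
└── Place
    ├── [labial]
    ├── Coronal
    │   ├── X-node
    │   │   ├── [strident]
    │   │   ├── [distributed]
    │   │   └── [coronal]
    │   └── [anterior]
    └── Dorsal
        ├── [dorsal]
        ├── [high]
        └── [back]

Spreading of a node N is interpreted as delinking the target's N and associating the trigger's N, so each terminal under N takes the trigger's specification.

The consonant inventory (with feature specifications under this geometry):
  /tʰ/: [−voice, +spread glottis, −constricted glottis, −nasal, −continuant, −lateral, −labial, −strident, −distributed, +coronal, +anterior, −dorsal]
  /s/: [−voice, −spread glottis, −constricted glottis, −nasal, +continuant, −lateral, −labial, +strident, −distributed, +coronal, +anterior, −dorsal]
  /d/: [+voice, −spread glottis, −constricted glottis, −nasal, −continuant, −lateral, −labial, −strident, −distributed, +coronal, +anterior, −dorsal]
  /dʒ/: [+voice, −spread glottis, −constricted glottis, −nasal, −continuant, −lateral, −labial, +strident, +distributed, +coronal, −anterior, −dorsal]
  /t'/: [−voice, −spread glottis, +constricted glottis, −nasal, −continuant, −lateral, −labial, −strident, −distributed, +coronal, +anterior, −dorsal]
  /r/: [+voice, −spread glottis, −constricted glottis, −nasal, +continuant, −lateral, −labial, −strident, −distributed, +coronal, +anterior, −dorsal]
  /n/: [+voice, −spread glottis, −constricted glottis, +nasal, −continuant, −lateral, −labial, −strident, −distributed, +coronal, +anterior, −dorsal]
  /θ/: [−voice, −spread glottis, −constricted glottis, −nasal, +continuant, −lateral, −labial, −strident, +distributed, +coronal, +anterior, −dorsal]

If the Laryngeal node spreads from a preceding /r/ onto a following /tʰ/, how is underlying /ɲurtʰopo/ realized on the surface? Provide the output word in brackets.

The Laryngeal node dominates the terminals [voice], [spread glottis], [constricted glottis].
The target acquires /r/'s values for everything under Laryngeal — [+voice], [−spread glottis], [−constricted glottis] — while keeping its own [nasal], [continuant], [lateral], ….
This feature bundle is that of [d], so /ɲurtʰopo/ surfaces as [ɲurdopo].

[ɲurdopo]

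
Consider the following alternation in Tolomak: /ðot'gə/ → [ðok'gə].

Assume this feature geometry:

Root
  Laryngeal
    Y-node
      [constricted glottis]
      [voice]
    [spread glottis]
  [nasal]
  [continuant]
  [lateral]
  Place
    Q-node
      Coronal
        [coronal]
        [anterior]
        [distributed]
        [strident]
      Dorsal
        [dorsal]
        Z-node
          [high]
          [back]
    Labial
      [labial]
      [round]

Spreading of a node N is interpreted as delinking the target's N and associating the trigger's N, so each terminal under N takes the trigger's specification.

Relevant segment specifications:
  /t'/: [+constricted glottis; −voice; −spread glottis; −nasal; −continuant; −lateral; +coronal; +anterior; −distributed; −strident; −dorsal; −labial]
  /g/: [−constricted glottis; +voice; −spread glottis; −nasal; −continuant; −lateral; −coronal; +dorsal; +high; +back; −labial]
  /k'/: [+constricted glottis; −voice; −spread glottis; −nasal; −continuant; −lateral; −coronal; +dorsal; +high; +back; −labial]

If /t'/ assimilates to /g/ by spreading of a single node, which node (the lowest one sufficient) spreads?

/t'/ and [k'] differ in [coronal], [anterior], [distributed], [strident], [dorsal], [high], [back]; every other specified feature is identical.
These terminals are all dominated by Q-node, and no proper subconstituent of Q-node covers them all; Q-node is their lowest common ancestor.
Spreading Q-node from /g/ overwrites each of those terminals with /g/'s values, yielding exactly [k'].
[voice], [constricted glottis] stay as in /t'/ although /g/ differs there, so no node dominating them spread; among the remaining candidates Q-node is the lowest that derives the output.

Q-node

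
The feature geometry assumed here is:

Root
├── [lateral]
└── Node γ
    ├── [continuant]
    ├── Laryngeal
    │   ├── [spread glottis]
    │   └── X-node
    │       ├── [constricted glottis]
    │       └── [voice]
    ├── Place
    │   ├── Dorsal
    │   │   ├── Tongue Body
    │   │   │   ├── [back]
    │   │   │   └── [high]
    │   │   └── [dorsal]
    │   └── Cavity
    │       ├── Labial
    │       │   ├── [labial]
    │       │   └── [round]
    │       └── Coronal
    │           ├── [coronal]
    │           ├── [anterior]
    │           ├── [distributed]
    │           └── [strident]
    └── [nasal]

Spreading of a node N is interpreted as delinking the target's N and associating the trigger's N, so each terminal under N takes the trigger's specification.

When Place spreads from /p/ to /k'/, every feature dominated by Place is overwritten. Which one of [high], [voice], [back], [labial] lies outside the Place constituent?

[voice]

The terminals dominated by Place are [back], [high], [dorsal], [labial], [round], [coronal], [anterior], [distributed], [strident].
Of the listed options, [labial], [high], [back] are among these and would be overwritten by spreading Place.
But [voice] is a dependent of X-node, outside Place; it is therefore untouched by the spreading.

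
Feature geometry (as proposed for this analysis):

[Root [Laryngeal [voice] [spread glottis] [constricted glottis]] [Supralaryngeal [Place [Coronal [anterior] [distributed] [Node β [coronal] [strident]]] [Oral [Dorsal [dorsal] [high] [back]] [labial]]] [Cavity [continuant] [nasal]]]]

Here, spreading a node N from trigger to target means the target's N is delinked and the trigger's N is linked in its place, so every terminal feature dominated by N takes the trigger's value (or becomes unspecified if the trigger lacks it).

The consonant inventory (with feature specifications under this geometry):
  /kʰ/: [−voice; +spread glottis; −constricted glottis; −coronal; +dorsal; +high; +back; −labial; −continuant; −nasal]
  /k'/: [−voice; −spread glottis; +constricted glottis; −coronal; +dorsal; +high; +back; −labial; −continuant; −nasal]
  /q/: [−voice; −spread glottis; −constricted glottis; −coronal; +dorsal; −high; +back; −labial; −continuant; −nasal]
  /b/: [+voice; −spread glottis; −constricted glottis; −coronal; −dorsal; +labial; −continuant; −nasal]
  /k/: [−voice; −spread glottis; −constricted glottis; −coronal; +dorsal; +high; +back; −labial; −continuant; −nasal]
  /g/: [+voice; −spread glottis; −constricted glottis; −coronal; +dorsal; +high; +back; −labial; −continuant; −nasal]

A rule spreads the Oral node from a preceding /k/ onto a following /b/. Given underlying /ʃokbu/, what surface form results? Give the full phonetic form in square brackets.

Terminals under Oral in this geometry: [dorsal], [high], [back], [labial].
The target acquires /k/'s values for everything under Oral — [+dorsal], [+high], [+back], [−labial] — while keeping its own [voice], [spread glottis], [constricted glottis], ….
Among the inventory, only /g/ has exactly this specification, giving the surface form [ʃokgu].

[ʃokgu]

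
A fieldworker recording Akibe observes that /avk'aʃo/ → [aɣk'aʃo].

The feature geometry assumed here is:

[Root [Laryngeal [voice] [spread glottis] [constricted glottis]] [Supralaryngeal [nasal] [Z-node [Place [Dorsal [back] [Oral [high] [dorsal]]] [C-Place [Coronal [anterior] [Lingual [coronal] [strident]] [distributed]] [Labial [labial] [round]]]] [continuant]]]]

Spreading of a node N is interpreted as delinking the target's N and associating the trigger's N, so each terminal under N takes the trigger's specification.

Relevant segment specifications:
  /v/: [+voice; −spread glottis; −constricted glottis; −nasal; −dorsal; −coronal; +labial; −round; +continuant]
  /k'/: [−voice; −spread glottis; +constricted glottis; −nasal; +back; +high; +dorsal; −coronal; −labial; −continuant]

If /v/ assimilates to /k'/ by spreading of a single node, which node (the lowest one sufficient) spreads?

The alternation /v/ → [ɣ] changes [labial], [round], [dorsal], [high], [back] and nothing else.
Tracing each changed feature up the tree, the paths first meet at Place; any lower node misses at least one of them.
Delinking /v/'s Place and associating /k'/'s Place gives precisely the feature bundle of [ɣ].
Since [continuant] is preserved even though /k'/ disagrees there, no node above Place spread.

Place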